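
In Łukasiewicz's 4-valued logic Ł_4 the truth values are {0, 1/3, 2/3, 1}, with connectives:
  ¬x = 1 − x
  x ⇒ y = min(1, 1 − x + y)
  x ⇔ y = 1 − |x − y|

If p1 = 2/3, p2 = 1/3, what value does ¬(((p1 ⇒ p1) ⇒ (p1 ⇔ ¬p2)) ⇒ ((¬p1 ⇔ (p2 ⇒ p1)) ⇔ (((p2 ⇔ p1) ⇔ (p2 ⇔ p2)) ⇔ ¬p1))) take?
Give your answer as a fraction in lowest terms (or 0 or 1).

p1 ⇒ p1 = 2/3 ⇒ 2/3 = 1
¬p2 = ¬1/3 = 2/3
p1 ⇔ ¬p2 = 2/3 ⇔ 2/3 = 1
(p1 ⇒ p1) ⇒ (p1 ⇔ ¬p2) = 1 ⇒ 1 = 1
¬p1 = ¬2/3 = 1/3
p2 ⇒ p1 = 1/3 ⇒ 2/3 = 1
¬p1 ⇔ (p2 ⇒ p1) = 1/3 ⇔ 1 = 1/3
p2 ⇔ p1 = 1/3 ⇔ 2/3 = 2/3
p2 ⇔ p2 = 1/3 ⇔ 1/3 = 1
(p2 ⇔ p1) ⇔ (p2 ⇔ p2) = 2/3 ⇔ 1 = 2/3
¬p1 = ¬2/3 = 1/3
((p2 ⇔ p1) ⇔ (p2 ⇔ p2)) ⇔ ¬p1 = 2/3 ⇔ 1/3 = 2/3
(¬p1 ⇔ (p2 ⇒ p1)) ⇔ (((p2 ⇔ p1) ⇔ (p2 ⇔ p2)) ⇔ ¬p1) = 1/3 ⇔ 2/3 = 2/3
((p1 ⇒ p1) ⇒ (p1 ⇔ ¬p2)) ⇒ ((¬p1 ⇔ (p2 ⇒ p1)) ⇔ (((p2 ⇔ p1) ⇔ (p2 ⇔ p2)) ⇔ ¬p1)) = 1 ⇒ 2/3 = 2/3
¬(((p1 ⇒ p1) ⇒ (p1 ⇔ ¬p2)) ⇒ ((¬p1 ⇔ (p2 ⇒ p1)) ⇔ (((p2 ⇔ p1) ⇔ (p2 ⇔ p2)) ⇔ ¬p1))) = ¬2/3 = 1/3

1/3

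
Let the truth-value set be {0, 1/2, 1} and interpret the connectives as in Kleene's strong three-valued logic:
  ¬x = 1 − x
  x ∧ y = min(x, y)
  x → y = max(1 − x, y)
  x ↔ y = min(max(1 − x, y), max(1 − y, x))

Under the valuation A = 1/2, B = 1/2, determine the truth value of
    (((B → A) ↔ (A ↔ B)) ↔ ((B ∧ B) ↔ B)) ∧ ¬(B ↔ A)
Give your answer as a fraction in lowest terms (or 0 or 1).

B → A = 1/2 → 1/2 = 1/2
A ↔ B = 1/2 ↔ 1/2 = 1/2
(B → A) ↔ (A ↔ B) = 1/2 ↔ 1/2 = 1/2
B ∧ B = 1/2 ∧ 1/2 = 1/2
(B ∧ B) ↔ B = 1/2 ↔ 1/2 = 1/2
((B → A) ↔ (A ↔ B)) ↔ ((B ∧ B) ↔ B) = 1/2 ↔ 1/2 = 1/2
B ↔ A = 1/2 ↔ 1/2 = 1/2
¬(B ↔ A) = ¬1/2 = 1/2
(((B → A) ↔ (A ↔ B)) ↔ ((B ∧ B) ↔ B)) ∧ ¬(B ↔ A) = 1/2 ∧ 1/2 = 1/2

1/2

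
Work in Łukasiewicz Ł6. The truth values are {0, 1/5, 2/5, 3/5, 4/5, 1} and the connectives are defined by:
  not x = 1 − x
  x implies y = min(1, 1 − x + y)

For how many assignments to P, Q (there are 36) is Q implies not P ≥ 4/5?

26

value 1: 21 assignments (counts)
value 4/5: 5 assignments (counts)
value 3/5: 4 assignments
value 2/5: 3 assignments
value 1/5: 2 assignments
value 0: 1 assignment
So 26 of the 36 assignments meet the threshold.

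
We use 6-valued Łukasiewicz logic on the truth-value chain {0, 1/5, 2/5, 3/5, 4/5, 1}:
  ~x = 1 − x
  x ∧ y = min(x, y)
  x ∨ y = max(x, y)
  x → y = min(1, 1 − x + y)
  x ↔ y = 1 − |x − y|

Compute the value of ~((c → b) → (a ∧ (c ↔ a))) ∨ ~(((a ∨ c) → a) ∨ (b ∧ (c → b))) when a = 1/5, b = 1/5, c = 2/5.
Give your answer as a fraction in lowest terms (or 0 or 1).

c → b = 2/5 → 1/5 = 4/5
c ↔ a = 2/5 ↔ 1/5 = 4/5
a ∧ (c ↔ a) = 1/5 ∧ 4/5 = 1/5
(c → b) → (a ∧ (c ↔ a)) = 4/5 → 1/5 = 2/5
~((c → b) → (a ∧ (c ↔ a))) = ~2/5 = 3/5
a ∨ c = 1/5 ∨ 2/5 = 2/5
(a ∨ c) → a = 2/5 → 1/5 = 4/5
c → b = 2/5 → 1/5 = 4/5
b ∧ (c → b) = 1/5 ∧ 4/5 = 1/5
((a ∨ c) → a) ∨ (b ∧ (c → b)) = 4/5 ∨ 1/5 = 4/5
~(((a ∨ c) → a) ∨ (b ∧ (c → b))) = ~4/5 = 1/5
~((c → b) → (a ∧ (c ↔ a))) ∨ ~(((a ∨ c) → a) ∨ (b ∧ (c → b))) = 3/5 ∨ 1/5 = 3/5

3/5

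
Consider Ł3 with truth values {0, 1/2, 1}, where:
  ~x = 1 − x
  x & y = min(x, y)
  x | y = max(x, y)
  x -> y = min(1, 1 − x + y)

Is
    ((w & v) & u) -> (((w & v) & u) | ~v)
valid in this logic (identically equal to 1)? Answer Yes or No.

Yes

At u = 1/2, v = 1/2, w = 0, for instance:
w & v = 0 & 1/2 = 0
(w & v) & u = 0 & 1/2 = 0
~v = ~1/2 = 1/2
((w & v) & u) | ~v = 0 | 1/2 = 1/2
((w & v) & u) -> (((w & v) & u) | ~v) = 0 -> 1/2 = 1
and checking the remaining 26 assignments likewise gives ≥ 1 in every case.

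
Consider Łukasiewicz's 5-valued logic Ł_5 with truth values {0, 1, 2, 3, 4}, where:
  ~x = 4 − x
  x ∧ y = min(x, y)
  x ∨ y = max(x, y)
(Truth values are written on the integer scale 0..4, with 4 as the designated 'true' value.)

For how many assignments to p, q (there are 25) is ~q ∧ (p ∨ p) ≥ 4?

1

value 4: 1 assignment (counts)
value 3: 3 assignments
value 2: 5 assignments
value 1: 7 assignments
value 0: 9 assignments
So 1 of the 25 assignments meets the threshold.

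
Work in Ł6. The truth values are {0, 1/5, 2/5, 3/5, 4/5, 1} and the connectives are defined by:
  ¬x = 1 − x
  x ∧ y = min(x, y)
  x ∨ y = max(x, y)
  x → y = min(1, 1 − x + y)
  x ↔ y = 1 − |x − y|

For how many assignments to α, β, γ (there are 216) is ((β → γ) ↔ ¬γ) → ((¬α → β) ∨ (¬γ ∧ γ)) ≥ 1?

188

value 1: 188 assignments (counts)
value 4/5: 15 assignments
value 3/5: 5 assignments
value 2/5: 6 assignments
value 1/5: 1 assignment
value 0: 1 assignment
So 188 of the 216 assignments meet the threshold.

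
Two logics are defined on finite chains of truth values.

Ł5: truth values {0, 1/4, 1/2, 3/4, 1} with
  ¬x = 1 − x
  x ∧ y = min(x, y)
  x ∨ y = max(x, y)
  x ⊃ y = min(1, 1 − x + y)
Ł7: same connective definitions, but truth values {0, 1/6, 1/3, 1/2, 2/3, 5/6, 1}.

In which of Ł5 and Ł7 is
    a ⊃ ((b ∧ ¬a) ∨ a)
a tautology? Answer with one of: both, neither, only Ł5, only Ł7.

both

In Ł5: every assignment gives 1 — tautology.
In Ł7: every assignment gives 1 — tautology.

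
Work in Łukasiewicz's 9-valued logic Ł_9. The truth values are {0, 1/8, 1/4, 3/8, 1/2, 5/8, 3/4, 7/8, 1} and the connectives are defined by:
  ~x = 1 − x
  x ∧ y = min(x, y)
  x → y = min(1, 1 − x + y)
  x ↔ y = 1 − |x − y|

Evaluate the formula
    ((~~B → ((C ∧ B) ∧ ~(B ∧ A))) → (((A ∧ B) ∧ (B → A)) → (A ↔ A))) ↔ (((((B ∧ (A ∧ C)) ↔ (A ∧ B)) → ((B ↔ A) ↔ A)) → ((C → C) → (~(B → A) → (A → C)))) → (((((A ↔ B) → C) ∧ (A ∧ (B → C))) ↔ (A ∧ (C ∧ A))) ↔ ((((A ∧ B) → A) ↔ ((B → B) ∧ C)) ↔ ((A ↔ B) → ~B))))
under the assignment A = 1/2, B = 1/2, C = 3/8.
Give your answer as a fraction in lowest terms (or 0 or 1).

7/8

~B = ~1/2 = 1/2
~~B = ~1/2 = 1/2
C ∧ B = 3/8 ∧ 1/2 = 3/8
B ∧ A = 1/2 ∧ 1/2 = 1/2
~(B ∧ A) = ~1/2 = 1/2
(C ∧ B) ∧ ~(B ∧ A) = 3/8 ∧ 1/2 = 3/8
~~B → ((C ∧ B) ∧ ~(B ∧ A)) = 1/2 → 3/8 = 7/8
A ∧ B = 1/2 ∧ 1/2 = 1/2
B → A = 1/2 → 1/2 = 1
(A ∧ B) ∧ (B → A) = 1/2 ∧ 1 = 1/2
A ↔ A = 1/2 ↔ 1/2 = 1
((A ∧ B) ∧ (B → A)) → (A ↔ A) = 1/2 → 1 = 1
(~~B → ((C ∧ B) ∧ ~(B ∧ A))) → (((A ∧ B) ∧ (B → A)) → (A ↔ A)) = 7/8 → 1 = 1
A ∧ C = 1/2 ∧ 3/8 = 3/8
B ∧ (A ∧ C) = 1/2 ∧ 3/8 = 3/8
A ∧ B = 1/2 ∧ 1/2 = 1/2
(B ∧ (A ∧ C)) ↔ (A ∧ B) = 3/8 ↔ 1/2 = 7/8
B ↔ A = 1/2 ↔ 1/2 = 1
(B ↔ A) ↔ A = 1 ↔ 1/2 = 1/2
((B ∧ (A ∧ C)) ↔ (A ∧ B)) → ((B ↔ A) ↔ A) = 7/8 → 1/2 = 5/8
C → C = 3/8 → 3/8 = 1
B → A = 1/2 → 1/2 = 1
~(B → A) = ~1 = 0
A → C = 1/2 → 3/8 = 7/8
~(B → A) → (A → C) = 0 → 7/8 = 1
(C → C) → (~(B → A) → (A → C)) = 1 → 1 = 1
(((B ∧ (A ∧ C)) ↔ (A ∧ B)) → ((B ↔ A) ↔ A)) → ((C → C) → (~(B → A) → (A → C))) = 5/8 → 1 = 1
A ↔ B = 1/2 ↔ 1/2 = 1
(A ↔ B) → C = 1 → 3/8 = 3/8
B → C = 1/2 → 3/8 = 7/8
A ∧ (B → C) = 1/2 ∧ 7/8 = 1/2
((A ↔ B) → C) ∧ (A ∧ (B → C)) = 3/8 ∧ 1/2 = 3/8
C ∧ A = 3/8 ∧ 1/2 = 3/8
A ∧ (C ∧ A) = 1/2 ∧ 3/8 = 3/8
(((A ↔ B) → C) ∧ (A ∧ (B → C))) ↔ (A ∧ (C ∧ A)) = 3/8 ↔ 3/8 = 1
A ∧ B = 1/2 ∧ 1/2 = 1/2
(A ∧ B) → A = 1/2 → 1/2 = 1
B → B = 1/2 → 1/2 = 1
(B → B) ∧ C = 1 ∧ 3/8 = 3/8
((A ∧ B) → A) ↔ ((B → B) ∧ C) = 1 ↔ 3/8 = 3/8
A ↔ B = 1/2 ↔ 1/2 = 1
~B = ~1/2 = 1/2
(A ↔ B) → ~B = 1 → 1/2 = 1/2
(((A ∧ B) → A) ↔ ((B → B) ∧ C)) ↔ ((A ↔ B) → ~B) = 3/8 ↔ 1/2 = 7/8
((((A ↔ B) → C) ∧ (A ∧ (B → C))) ↔ (A ∧ (C ∧ A))) ↔ ((((A ∧ B) → A) ↔ ((B → B) ∧ C)) ↔ ((A ↔ B) → ~B)) = 1 ↔ 7/8 = 7/8
((((B ∧ (A ∧ C)) ↔ (A ∧ B)) → ((B ↔ A) ↔ A)) → ((C → C) → (~(B → A) → (A → C)))) → (((((A ↔ B) → C) ∧ (A ∧ (B → C))) ↔ (A ∧ (C ∧ A))) ↔ ((((A ∧ B) → A) ↔ ((B → B) ∧ C)) ↔ ((A ↔ B) → ~B))) = 1 → 7/8 = 7/8
((~~B → ((C ∧ B) ∧ ~(B ∧ A))) → (((A ∧ B) ∧ (B → A)) → (A ↔ A))) ↔ (((((B ∧ (A ∧ C)) ↔ (A ∧ B)) → ((B ↔ A) ↔ A)) → ((C → C) → (~(B → A) → (A → C)))) → (((((A ↔ B) → C) ∧ (A ∧ (B → C))) ↔ (A ∧ (C ∧ A))) ↔ ((((A ∧ B) → A) ↔ ((B → B) ∧ C)) ↔ ((A ↔ B) → ~B)))) = 1 ↔ 7/8 = 7/8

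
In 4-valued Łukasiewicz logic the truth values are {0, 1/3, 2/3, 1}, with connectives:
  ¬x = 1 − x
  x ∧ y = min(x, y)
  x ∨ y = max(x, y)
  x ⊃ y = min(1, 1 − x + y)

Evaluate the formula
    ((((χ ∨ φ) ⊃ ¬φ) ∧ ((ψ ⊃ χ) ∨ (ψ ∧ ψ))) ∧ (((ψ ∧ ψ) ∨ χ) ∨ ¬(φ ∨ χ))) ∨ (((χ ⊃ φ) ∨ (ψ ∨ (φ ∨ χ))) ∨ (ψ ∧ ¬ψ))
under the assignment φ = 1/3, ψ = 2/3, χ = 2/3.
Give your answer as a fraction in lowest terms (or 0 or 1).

χ ∨ φ = 2/3 ∨ 1/3 = 2/3
¬φ = ¬1/3 = 2/3
(χ ∨ φ) ⊃ ¬φ = 2/3 ⊃ 2/3 = 1
ψ ⊃ χ = 2/3 ⊃ 2/3 = 1
ψ ∧ ψ = 2/3 ∧ 2/3 = 2/3
(ψ ⊃ χ) ∨ (ψ ∧ ψ) = 1 ∨ 2/3 = 1
((χ ∨ φ) ⊃ ¬φ) ∧ ((ψ ⊃ χ) ∨ (ψ ∧ ψ)) = 1 ∧ 1 = 1
ψ ∧ ψ = 2/3 ∧ 2/3 = 2/3
(ψ ∧ ψ) ∨ χ = 2/3 ∨ 2/3 = 2/3
φ ∨ χ = 1/3 ∨ 2/3 = 2/3
¬(φ ∨ χ) = ¬2/3 = 1/3
((ψ ∧ ψ) ∨ χ) ∨ ¬(φ ∨ χ) = 2/3 ∨ 1/3 = 2/3
(((χ ∨ φ) ⊃ ¬φ) ∧ ((ψ ⊃ χ) ∨ (ψ ∧ ψ))) ∧ (((ψ ∧ ψ) ∨ χ) ∨ ¬(φ ∨ χ)) = 1 ∧ 2/3 = 2/3
χ ⊃ φ = 2/3 ⊃ 1/3 = 2/3
φ ∨ χ = 1/3 ∨ 2/3 = 2/3
ψ ∨ (φ ∨ χ) = 2/3 ∨ 2/3 = 2/3
(χ ⊃ φ) ∨ (ψ ∨ (φ ∨ χ)) = 2/3 ∨ 2/3 = 2/3
¬ψ = ¬2/3 = 1/3
ψ ∧ ¬ψ = 2/3 ∧ 1/3 = 1/3
((χ ⊃ φ) ∨ (ψ ∨ (φ ∨ χ))) ∨ (ψ ∧ ¬ψ) = 2/3 ∨ 1/3 = 2/3
((((χ ∨ φ) ⊃ ¬φ) ∧ ((ψ ⊃ χ) ∨ (ψ ∧ ψ))) ∧ (((ψ ∧ ψ) ∨ χ) ∨ ¬(φ ∨ χ))) ∨ (((χ ⊃ φ) ∨ (ψ ∨ (φ ∨ χ))) ∨ (ψ ∧ ¬ψ)) = 2/3 ∨ 2/3 = 2/3

2/3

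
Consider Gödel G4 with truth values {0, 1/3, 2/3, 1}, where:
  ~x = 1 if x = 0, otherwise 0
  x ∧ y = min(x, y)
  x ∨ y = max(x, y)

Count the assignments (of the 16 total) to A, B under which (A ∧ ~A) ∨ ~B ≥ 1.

A = 0, B = 0 ↦ 1  ≥
A = 0, B = 1/3 ↦ 0  <
A = 0, B = 2/3 ↦ 0  <
A = 0, B = 1 ↦ 0  <
A = 1/3, B = 0 ↦ 1  ≥
A = 1/3, B = 1/3 ↦ 0  <
A = 1/3, B = 2/3 ↦ 0  <
A = 1/3, B = 1 ↦ 0  <
A = 2/3, B = 0 ↦ 1  ≥
A = 2/3, B = 1/3 ↦ 0  <
A = 2/3, B = 2/3 ↦ 0  <
A = 2/3, B = 1 ↦ 0  <
A = 1, B = 0 ↦ 1  ≥
A = 1, B = 1/3 ↦ 0  <
A = 1, B = 2/3 ↦ 0  <
A = 1, B = 1 ↦ 0  <
So 4 of the 16 assignments meet the threshold.

4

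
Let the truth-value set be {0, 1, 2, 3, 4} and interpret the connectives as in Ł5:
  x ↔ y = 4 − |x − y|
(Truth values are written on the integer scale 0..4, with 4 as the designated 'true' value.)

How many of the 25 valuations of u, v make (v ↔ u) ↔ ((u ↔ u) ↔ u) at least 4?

value 4: 7 assignments (counts)
value 3: 7 assignments
value 2: 6 assignments
value 1: 3 assignments
value 0: 2 assignments
So 7 of the 25 assignments meet the threshold.

7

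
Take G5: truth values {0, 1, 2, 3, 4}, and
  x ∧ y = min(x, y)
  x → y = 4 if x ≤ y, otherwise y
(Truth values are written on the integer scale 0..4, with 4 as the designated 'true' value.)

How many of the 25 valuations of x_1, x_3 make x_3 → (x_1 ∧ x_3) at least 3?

16

value 4: 15 assignments (counts)
value 3: 1 assignment (counts)
value 2: 2 assignments
value 1: 3 assignments
value 0: 4 assignments
So 16 of the 25 assignments meet the threshold.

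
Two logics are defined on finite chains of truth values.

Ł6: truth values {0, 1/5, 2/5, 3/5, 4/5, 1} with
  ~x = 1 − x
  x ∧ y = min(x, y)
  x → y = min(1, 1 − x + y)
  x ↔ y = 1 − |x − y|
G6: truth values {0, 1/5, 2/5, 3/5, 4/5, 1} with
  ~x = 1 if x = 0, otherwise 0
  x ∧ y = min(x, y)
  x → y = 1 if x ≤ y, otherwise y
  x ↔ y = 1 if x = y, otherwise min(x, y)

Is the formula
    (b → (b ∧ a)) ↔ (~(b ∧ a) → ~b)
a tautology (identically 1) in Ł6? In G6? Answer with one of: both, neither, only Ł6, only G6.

In Ł6: every assignment gives 1 — tautology.
In G6: at a = 1/5, b = 2/5 the value is 1/5 — not a tautology.

only Ł6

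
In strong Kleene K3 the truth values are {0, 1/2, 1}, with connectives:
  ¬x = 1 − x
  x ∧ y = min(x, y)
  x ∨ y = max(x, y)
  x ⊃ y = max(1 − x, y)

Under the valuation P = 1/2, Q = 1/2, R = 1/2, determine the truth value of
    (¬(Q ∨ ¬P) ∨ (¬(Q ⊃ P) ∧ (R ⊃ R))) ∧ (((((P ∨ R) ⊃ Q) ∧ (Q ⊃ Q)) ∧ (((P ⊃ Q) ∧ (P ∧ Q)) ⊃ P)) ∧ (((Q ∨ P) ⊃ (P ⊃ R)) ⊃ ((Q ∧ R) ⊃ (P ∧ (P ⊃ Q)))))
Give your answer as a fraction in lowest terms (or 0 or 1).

1/2

¬P = ¬1/2 = 1/2
Q ∨ ¬P = 1/2 ∨ 1/2 = 1/2
¬(Q ∨ ¬P) = ¬1/2 = 1/2
Q ⊃ P = 1/2 ⊃ 1/2 = 1/2
¬(Q ⊃ P) = ¬1/2 = 1/2
R ⊃ R = 1/2 ⊃ 1/2 = 1/2
¬(Q ⊃ P) ∧ (R ⊃ R) = 1/2 ∧ 1/2 = 1/2
¬(Q ∨ ¬P) ∨ (¬(Q ⊃ P) ∧ (R ⊃ R)) = 1/2 ∨ 1/2 = 1/2
P ∨ R = 1/2 ∨ 1/2 = 1/2
(P ∨ R) ⊃ Q = 1/2 ⊃ 1/2 = 1/2
Q ⊃ Q = 1/2 ⊃ 1/2 = 1/2
((P ∨ R) ⊃ Q) ∧ (Q ⊃ Q) = 1/2 ∧ 1/2 = 1/2
P ⊃ Q = 1/2 ⊃ 1/2 = 1/2
P ∧ Q = 1/2 ∧ 1/2 = 1/2
(P ⊃ Q) ∧ (P ∧ Q) = 1/2 ∧ 1/2 = 1/2
((P ⊃ Q) ∧ (P ∧ Q)) ⊃ P = 1/2 ⊃ 1/2 = 1/2
(((P ∨ R) ⊃ Q) ∧ (Q ⊃ Q)) ∧ (((P ⊃ Q) ∧ (P ∧ Q)) ⊃ P) = 1/2 ∧ 1/2 = 1/2
Q ∨ P = 1/2 ∨ 1/2 = 1/2
P ⊃ R = 1/2 ⊃ 1/2 = 1/2
(Q ∨ P) ⊃ (P ⊃ R) = 1/2 ⊃ 1/2 = 1/2
Q ∧ R = 1/2 ∧ 1/2 = 1/2
P ⊃ Q = 1/2 ⊃ 1/2 = 1/2
P ∧ (P ⊃ Q) = 1/2 ∧ 1/2 = 1/2
(Q ∧ R) ⊃ (P ∧ (P ⊃ Q)) = 1/2 ⊃ 1/2 = 1/2
((Q ∨ P) ⊃ (P ⊃ R)) ⊃ ((Q ∧ R) ⊃ (P ∧ (P ⊃ Q))) = 1/2 ⊃ 1/2 = 1/2
((((P ∨ R) ⊃ Q) ∧ (Q ⊃ Q)) ∧ (((P ⊃ Q) ∧ (P ∧ Q)) ⊃ P)) ∧ (((Q ∨ P) ⊃ (P ⊃ R)) ⊃ ((Q ∧ R) ⊃ (P ∧ (P ⊃ Q)))) = 1/2 ∧ 1/2 = 1/2
(¬(Q ∨ ¬P) ∨ (¬(Q ⊃ P) ∧ (R ⊃ R))) ∧ (((((P ∨ R) ⊃ Q) ∧ (Q ⊃ Q)) ∧ (((P ⊃ Q) ∧ (P ∧ Q)) ⊃ P)) ∧ (((Q ∨ P) ⊃ (P ⊃ R)) ⊃ ((Q ∧ R) ⊃ (P ∧ (P ⊃ Q))))) = 1/2 ∧ 1/2 = 1/2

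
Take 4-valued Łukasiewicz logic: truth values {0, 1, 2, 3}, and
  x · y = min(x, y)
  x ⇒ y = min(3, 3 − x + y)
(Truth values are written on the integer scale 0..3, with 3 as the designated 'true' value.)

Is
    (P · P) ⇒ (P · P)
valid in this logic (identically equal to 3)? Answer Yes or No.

P = 0 ↦ 3
P = 1 ↦ 3
P = 2 ↦ 3
P = 3 ↦ 3
Every assignment gives a value ≥ 3.

Yes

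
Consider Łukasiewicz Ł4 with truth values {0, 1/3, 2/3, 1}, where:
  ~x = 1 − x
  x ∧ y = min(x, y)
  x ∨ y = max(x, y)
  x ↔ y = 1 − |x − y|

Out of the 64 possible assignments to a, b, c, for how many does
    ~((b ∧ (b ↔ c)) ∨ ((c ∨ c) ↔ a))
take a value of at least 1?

3

value 1: 3 assignments (counts)
value 2/3: 14 assignments
value 1/3: 28 assignments
value 0: 19 assignments
So 3 of the 64 assignments meet the threshold.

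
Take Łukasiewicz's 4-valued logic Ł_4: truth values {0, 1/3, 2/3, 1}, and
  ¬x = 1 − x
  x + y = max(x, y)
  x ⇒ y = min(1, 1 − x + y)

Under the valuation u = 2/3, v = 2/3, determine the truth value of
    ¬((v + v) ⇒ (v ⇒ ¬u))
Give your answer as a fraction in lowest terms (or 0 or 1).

0

v + v = 2/3 + 2/3 = 2/3
¬u = ¬2/3 = 1/3
v ⇒ ¬u = 2/3 ⇒ 1/3 = 2/3
(v + v) ⇒ (v ⇒ ¬u) = 2/3 ⇒ 2/3 = 1
¬((v + v) ⇒ (v ⇒ ¬u)) = ¬1 = 0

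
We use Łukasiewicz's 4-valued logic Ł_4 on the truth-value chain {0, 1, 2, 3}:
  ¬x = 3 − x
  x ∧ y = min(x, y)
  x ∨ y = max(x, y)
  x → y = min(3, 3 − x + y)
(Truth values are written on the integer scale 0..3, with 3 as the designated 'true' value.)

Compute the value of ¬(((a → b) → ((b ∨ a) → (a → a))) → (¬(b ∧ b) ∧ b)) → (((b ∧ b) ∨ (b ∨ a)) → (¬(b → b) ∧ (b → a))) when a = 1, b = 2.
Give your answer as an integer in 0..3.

2

a → b = 1 → 2 = 3
b ∨ a = 2 ∨ 1 = 2
a → a = 1 → 1 = 3
(b ∨ a) → (a → a) = 2 → 3 = 3
(a → b) → ((b ∨ a) → (a → a)) = 3 → 3 = 3
b ∧ b = 2 ∧ 2 = 2
¬(b ∧ b) = ¬2 = 1
¬(b ∧ b) ∧ b = 1 ∧ 2 = 1
((a → b) → ((b ∨ a) → (a → a))) → (¬(b ∧ b) ∧ b) = 3 → 1 = 1
¬(((a → b) → ((b ∨ a) → (a → a))) → (¬(b ∧ b) ∧ b)) = ¬1 = 2
b ∧ b = 2 ∧ 2 = 2
b ∨ a = 2 ∨ 1 = 2
(b ∧ b) ∨ (b ∨ a) = 2 ∨ 2 = 2
b → b = 2 → 2 = 3
¬(b → b) = ¬3 = 0
b → a = 2 → 1 = 2
¬(b → b) ∧ (b → a) = 0 ∧ 2 = 0
((b ∧ b) ∨ (b ∨ a)) → (¬(b → b) ∧ (b → a)) = 2 → 0 = 1
¬(((a → b) → ((b ∨ a) → (a → a))) → (¬(b ∧ b) ∧ b)) → (((b ∧ b) ∨ (b ∨ a)) → (¬(b → b) ∧ (b → a))) = 2 → 1 = 2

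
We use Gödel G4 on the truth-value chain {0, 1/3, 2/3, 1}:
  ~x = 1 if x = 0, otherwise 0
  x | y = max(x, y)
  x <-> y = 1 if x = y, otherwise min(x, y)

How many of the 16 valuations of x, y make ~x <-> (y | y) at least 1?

4

x = 0, y = 0 ↦ 0  <
x = 0, y = 1/3 ↦ 1/3  <
x = 0, y = 2/3 ↦ 2/3  <
x = 0, y = 1 ↦ 1  ≥
x = 1/3, y = 0 ↦ 1  ≥
x = 1/3, y = 1/3 ↦ 0  <
x = 1/3, y = 2/3 ↦ 0  <
x = 1/3, y = 1 ↦ 0  <
x = 2/3, y = 0 ↦ 1  ≥
x = 2/3, y = 1/3 ↦ 0  <
x = 2/3, y = 2/3 ↦ 0  <
x = 2/3, y = 1 ↦ 0  <
x = 1, y = 0 ↦ 1  ≥
x = 1, y = 1/3 ↦ 0  <
x = 1, y = 2/3 ↦ 0  <
x = 1, y = 1 ↦ 0  <
So 4 of the 16 assignments meet the threshold.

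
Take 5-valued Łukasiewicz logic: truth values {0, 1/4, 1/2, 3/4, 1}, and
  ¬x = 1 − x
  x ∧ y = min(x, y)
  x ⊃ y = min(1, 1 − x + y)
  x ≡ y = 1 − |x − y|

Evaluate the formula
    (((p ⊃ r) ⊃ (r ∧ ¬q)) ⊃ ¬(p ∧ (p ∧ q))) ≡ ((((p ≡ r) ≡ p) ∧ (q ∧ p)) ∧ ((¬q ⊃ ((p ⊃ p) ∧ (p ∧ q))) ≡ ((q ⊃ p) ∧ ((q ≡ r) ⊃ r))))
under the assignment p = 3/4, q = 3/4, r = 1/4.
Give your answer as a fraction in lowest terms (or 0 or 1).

p ⊃ r = 3/4 ⊃ 1/4 = 1/2
¬q = ¬3/4 = 1/4
r ∧ ¬q = 1/4 ∧ 1/4 = 1/4
(p ⊃ r) ⊃ (r ∧ ¬q) = 1/2 ⊃ 1/4 = 3/4
p ∧ q = 3/4 ∧ 3/4 = 3/4
p ∧ (p ∧ q) = 3/4 ∧ 3/4 = 3/4
¬(p ∧ (p ∧ q)) = ¬3/4 = 1/4
((p ⊃ r) ⊃ (r ∧ ¬q)) ⊃ ¬(p ∧ (p ∧ q)) = 3/4 ⊃ 1/4 = 1/2
p ≡ r = 3/4 ≡ 1/4 = 1/2
(p ≡ r) ≡ p = 1/2 ≡ 3/4 = 3/4
q ∧ p = 3/4 ∧ 3/4 = 3/4
((p ≡ r) ≡ p) ∧ (q ∧ p) = 3/4 ∧ 3/4 = 3/4
¬q = ¬3/4 = 1/4
p ⊃ p = 3/4 ⊃ 3/4 = 1
p ∧ q = 3/4 ∧ 3/4 = 3/4
(p ⊃ p) ∧ (p ∧ q) = 1 ∧ 3/4 = 3/4
¬q ⊃ ((p ⊃ p) ∧ (p ∧ q)) = 1/4 ⊃ 3/4 = 1
q ⊃ p = 3/4 ⊃ 3/4 = 1
q ≡ r = 3/4 ≡ 1/4 = 1/2
(q ≡ r) ⊃ r = 1/2 ⊃ 1/4 = 3/4
(q ⊃ p) ∧ ((q ≡ r) ⊃ r) = 1 ∧ 3/4 = 3/4
(¬q ⊃ ((p ⊃ p) ∧ (p ∧ q))) ≡ ((q ⊃ p) ∧ ((q ≡ r) ⊃ r)) = 1 ≡ 3/4 = 3/4
(((p ≡ r) ≡ p) ∧ (q ∧ p)) ∧ ((¬q ⊃ ((p ⊃ p) ∧ (p ∧ q))) ≡ ((q ⊃ p) ∧ ((q ≡ r) ⊃ r))) = 3/4 ∧ 3/4 = 3/4
(((p ⊃ r) ⊃ (r ∧ ¬q)) ⊃ ¬(p ∧ (p ∧ q))) ≡ ((((p ≡ r) ≡ p) ∧ (q ∧ p)) ∧ ((¬q ⊃ ((p ⊃ p) ∧ (p ∧ q))) ≡ ((q ⊃ p) ∧ ((q ≡ r) ⊃ r)))) = 1/2 ≡ 3/4 = 3/4

3/4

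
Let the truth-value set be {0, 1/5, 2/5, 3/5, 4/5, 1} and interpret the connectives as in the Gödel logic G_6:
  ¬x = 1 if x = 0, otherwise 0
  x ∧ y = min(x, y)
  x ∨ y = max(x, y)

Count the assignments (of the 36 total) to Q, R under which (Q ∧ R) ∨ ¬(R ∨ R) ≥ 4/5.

value 1: 7 assignments (counts)
value 4/5: 3 assignments (counts)
value 3/5: 5 assignments
value 2/5: 7 assignments
value 1/5: 9 assignments
value 0: 5 assignments
So 10 of the 36 assignments meet the threshold.

10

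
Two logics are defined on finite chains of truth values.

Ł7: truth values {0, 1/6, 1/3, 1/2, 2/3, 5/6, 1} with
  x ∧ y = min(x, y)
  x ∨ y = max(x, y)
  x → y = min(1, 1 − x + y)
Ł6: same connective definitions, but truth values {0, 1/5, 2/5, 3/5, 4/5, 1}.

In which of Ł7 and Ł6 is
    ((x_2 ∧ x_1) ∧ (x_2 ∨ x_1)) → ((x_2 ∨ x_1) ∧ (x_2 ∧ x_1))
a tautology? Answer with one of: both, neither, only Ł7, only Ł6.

In Ł7: every assignment gives 1 — tautology.
In Ł6: every assignment gives 1 — tautology.

both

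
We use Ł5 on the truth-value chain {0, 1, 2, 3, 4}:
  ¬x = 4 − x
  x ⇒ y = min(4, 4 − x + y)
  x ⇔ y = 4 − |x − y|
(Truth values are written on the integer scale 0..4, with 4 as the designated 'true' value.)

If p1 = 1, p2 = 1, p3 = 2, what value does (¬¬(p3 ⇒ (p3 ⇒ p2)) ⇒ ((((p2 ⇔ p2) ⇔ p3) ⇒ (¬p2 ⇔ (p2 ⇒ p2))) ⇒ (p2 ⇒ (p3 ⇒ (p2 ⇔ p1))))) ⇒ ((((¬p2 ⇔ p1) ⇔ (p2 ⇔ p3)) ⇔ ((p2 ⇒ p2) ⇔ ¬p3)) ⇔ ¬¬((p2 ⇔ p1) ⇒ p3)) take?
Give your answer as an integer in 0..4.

3

p3 ⇒ p2 = 2 ⇒ 1 = 3
p3 ⇒ (p3 ⇒ p2) = 2 ⇒ 3 = 4
¬(p3 ⇒ (p3 ⇒ p2)) = ¬4 = 0
¬¬(p3 ⇒ (p3 ⇒ p2)) = ¬0 = 4
p2 ⇔ p2 = 1 ⇔ 1 = 4
(p2 ⇔ p2) ⇔ p3 = 4 ⇔ 2 = 2
¬p2 = ¬1 = 3
p2 ⇒ p2 = 1 ⇒ 1 = 4
¬p2 ⇔ (p2 ⇒ p2) = 3 ⇔ 4 = 3
((p2 ⇔ p2) ⇔ p3) ⇒ (¬p2 ⇔ (p2 ⇒ p2)) = 2 ⇒ 3 = 4
p2 ⇔ p1 = 1 ⇔ 1 = 4
p3 ⇒ (p2 ⇔ p1) = 2 ⇒ 4 = 4
p2 ⇒ (p3 ⇒ (p2 ⇔ p1)) = 1 ⇒ 4 = 4
(((p2 ⇔ p2) ⇔ p3) ⇒ (¬p2 ⇔ (p2 ⇒ p2))) ⇒ (p2 ⇒ (p3 ⇒ (p2 ⇔ p1))) = 4 ⇒ 4 = 4
¬¬(p3 ⇒ (p3 ⇒ p2)) ⇒ ((((p2 ⇔ p2) ⇔ p3) ⇒ (¬p2 ⇔ (p2 ⇒ p2))) ⇒ (p2 ⇒ (p3 ⇒ (p2 ⇔ p1)))) = 4 ⇒ 4 = 4
¬p2 = ¬1 = 3
¬p2 ⇔ p1 = 3 ⇔ 1 = 2
p2 ⇔ p3 = 1 ⇔ 2 = 3
(¬p2 ⇔ p1) ⇔ (p2 ⇔ p3) = 2 ⇔ 3 = 3
p2 ⇒ p2 = 1 ⇒ 1 = 4
¬p3 = ¬2 = 2
(p2 ⇒ p2) ⇔ ¬p3 = 4 ⇔ 2 = 2
((¬p2 ⇔ p1) ⇔ (p2 ⇔ p3)) ⇔ ((p2 ⇒ p2) ⇔ ¬p3) = 3 ⇔ 2 = 3
p2 ⇔ p1 = 1 ⇔ 1 = 4
(p2 ⇔ p1) ⇒ p3 = 4 ⇒ 2 = 2
¬((p2 ⇔ p1) ⇒ p3) = ¬2 = 2
¬¬((p2 ⇔ p1) ⇒ p3) = ¬2 = 2
(((¬p2 ⇔ p1) ⇔ (p2 ⇔ p3)) ⇔ ((p2 ⇒ p2) ⇔ ¬p3)) ⇔ ¬¬((p2 ⇔ p1) ⇒ p3) = 3 ⇔ 2 = 3
(¬¬(p3 ⇒ (p3 ⇒ p2)) ⇒ ((((p2 ⇔ p2) ⇔ p3) ⇒ (¬p2 ⇔ (p2 ⇒ p2))) ⇒ (p2 ⇒ (p3 ⇒ (p2 ⇔ p1))))) ⇒ ((((¬p2 ⇔ p1) ⇔ (p2 ⇔ p3)) ⇔ ((p2 ⇒ p2) ⇔ ¬p3)) ⇔ ¬¬((p2 ⇔ p1) ⇒ p3)) = 4 ⇒ 3 = 3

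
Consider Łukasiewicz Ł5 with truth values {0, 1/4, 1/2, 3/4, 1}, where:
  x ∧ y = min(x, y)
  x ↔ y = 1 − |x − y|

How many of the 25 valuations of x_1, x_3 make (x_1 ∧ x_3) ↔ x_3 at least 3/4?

19

value 1: 15 assignments (counts)
value 3/4: 4 assignments (counts)
value 1/2: 3 assignments
value 1/4: 2 assignments
value 0: 1 assignment
So 19 of the 25 assignments meet the threshold.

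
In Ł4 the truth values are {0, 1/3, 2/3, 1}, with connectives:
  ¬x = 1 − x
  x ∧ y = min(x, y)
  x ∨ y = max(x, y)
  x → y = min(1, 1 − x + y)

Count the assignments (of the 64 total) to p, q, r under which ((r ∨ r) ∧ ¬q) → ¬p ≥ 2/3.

value 1: 50 assignments (counts)
value 2/3: 9 assignments (counts)
value 1/3: 4 assignments
value 0: 1 assignment
So 59 of the 64 assignments meet the threshold.

59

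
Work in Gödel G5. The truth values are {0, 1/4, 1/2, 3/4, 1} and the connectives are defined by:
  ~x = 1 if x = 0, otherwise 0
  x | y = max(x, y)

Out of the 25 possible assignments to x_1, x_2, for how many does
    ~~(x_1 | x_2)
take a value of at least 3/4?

24

value 1: 24 assignments (counts)
value 0: 1 assignment
So 24 of the 25 assignments meet the threshold.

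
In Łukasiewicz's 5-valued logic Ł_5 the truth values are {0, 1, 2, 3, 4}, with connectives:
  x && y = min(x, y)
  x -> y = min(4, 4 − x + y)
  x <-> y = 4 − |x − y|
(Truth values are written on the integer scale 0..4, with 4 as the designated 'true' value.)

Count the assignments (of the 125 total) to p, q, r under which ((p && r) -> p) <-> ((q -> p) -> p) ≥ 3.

value 4: 45 assignments (counts)
value 3: 35 assignments (counts)
value 2: 25 assignments
value 1: 15 assignments
value 0: 5 assignments
So 80 of the 125 assignments meet the threshold.

80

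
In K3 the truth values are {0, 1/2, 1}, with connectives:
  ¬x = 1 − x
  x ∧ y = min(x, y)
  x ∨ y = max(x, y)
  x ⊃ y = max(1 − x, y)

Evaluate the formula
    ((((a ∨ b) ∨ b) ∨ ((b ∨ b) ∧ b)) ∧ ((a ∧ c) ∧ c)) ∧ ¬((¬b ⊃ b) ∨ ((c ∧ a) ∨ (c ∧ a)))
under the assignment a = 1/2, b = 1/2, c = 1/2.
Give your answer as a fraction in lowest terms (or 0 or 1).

a ∨ b = 1/2 ∨ 1/2 = 1/2
(a ∨ b) ∨ b = 1/2 ∨ 1/2 = 1/2
b ∨ b = 1/2 ∨ 1/2 = 1/2
(b ∨ b) ∧ b = 1/2 ∧ 1/2 = 1/2
((a ∨ b) ∨ b) ∨ ((b ∨ b) ∧ b) = 1/2 ∨ 1/2 = 1/2
a ∧ c = 1/2 ∧ 1/2 = 1/2
(a ∧ c) ∧ c = 1/2 ∧ 1/2 = 1/2
(((a ∨ b) ∨ b) ∨ ((b ∨ b) ∧ b)) ∧ ((a ∧ c) ∧ c) = 1/2 ∧ 1/2 = 1/2
¬b = ¬1/2 = 1/2
¬b ⊃ b = 1/2 ⊃ 1/2 = 1/2
c ∧ a = 1/2 ∧ 1/2 = 1/2
c ∧ a = 1/2 ∧ 1/2 = 1/2
(c ∧ a) ∨ (c ∧ a) = 1/2 ∨ 1/2 = 1/2
(¬b ⊃ b) ∨ ((c ∧ a) ∨ (c ∧ a)) = 1/2 ∨ 1/2 = 1/2
¬((¬b ⊃ b) ∨ ((c ∧ a) ∨ (c ∧ a))) = ¬1/2 = 1/2
((((a ∨ b) ∨ b) ∨ ((b ∨ b) ∧ b)) ∧ ((a ∧ c) ∧ c)) ∧ ¬((¬b ⊃ b) ∨ ((c ∧ a) ∨ (c ∧ a))) = 1/2 ∧ 1/2 = 1/2

1/2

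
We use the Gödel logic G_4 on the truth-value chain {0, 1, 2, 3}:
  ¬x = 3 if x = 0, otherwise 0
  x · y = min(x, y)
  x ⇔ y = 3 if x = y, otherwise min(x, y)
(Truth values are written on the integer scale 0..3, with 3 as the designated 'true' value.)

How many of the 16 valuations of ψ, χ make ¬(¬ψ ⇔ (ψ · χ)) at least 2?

13

ψ = 0, χ = 0 ↦ 3  ≥
ψ = 0, χ = 1 ↦ 3  ≥
ψ = 0, χ = 2 ↦ 3  ≥
ψ = 0, χ = 3 ↦ 3  ≥
ψ = 1, χ = 0 ↦ 0  <
ψ = 1, χ = 1 ↦ 3  ≥
ψ = 1, χ = 2 ↦ 3  ≥
ψ = 1, χ = 3 ↦ 3  ≥
ψ = 2, χ = 0 ↦ 0  <
ψ = 2, χ = 1 ↦ 3  ≥
ψ = 2, χ = 2 ↦ 3  ≥
ψ = 2, χ = 3 ↦ 3  ≥
ψ = 3, χ = 0 ↦ 0  <
ψ = 3, χ = 1 ↦ 3  ≥
ψ = 3, χ = 2 ↦ 3  ≥
ψ = 3, χ = 3 ↦ 3  ≥
So 13 of the 16 assignments meet the threshold.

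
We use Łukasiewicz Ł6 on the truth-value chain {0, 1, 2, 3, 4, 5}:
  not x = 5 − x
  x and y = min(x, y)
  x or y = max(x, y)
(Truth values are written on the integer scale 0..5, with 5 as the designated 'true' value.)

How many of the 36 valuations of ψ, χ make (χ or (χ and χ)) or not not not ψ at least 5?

11

value 5: 11 assignments (counts)
value 4: 9 assignments
value 3: 7 assignments
value 2: 5 assignments
value 1: 3 assignments
value 0: 1 assignment
So 11 of the 36 assignments meet the threshold.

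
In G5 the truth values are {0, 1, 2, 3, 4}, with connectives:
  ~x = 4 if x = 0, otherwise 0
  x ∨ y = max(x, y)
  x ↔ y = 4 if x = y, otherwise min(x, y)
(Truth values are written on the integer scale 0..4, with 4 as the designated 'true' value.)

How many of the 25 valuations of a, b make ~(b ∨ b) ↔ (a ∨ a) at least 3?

value 4: 5 assignments (counts)
value 3: 1 assignment (counts)
value 2: 1 assignment
value 1: 1 assignment
value 0: 17 assignments
So 6 of the 25 assignments meet the threshold.

6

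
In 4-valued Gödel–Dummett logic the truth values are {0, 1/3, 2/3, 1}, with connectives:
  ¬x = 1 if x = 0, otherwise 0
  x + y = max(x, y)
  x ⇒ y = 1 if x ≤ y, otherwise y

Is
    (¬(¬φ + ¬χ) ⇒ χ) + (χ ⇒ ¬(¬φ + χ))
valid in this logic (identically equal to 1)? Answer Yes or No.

No

Counterexample: take φ = 1/3, χ = 1/3.
¬φ = ¬1/3 = 0
¬χ = ¬1/3 = 0
¬φ + ¬χ = 0 + 0 = 0
¬(¬φ + ¬χ) = ¬0 = 1
¬(¬φ + ¬χ) ⇒ χ = 1 ⇒ 1/3 = 1/3
¬φ = ¬1/3 = 0
¬φ + χ = 0 + 1/3 = 1/3
¬(¬φ + χ) = ¬1/3 = 0
χ ⇒ ¬(¬φ + χ) = 1/3 ⇒ 0 = 0
(¬(¬φ + ¬χ) ⇒ χ) + (χ ⇒ ¬(¬φ + χ)) = 1/3 + 0 = 1/3
This gives 1/3 ≠ 1.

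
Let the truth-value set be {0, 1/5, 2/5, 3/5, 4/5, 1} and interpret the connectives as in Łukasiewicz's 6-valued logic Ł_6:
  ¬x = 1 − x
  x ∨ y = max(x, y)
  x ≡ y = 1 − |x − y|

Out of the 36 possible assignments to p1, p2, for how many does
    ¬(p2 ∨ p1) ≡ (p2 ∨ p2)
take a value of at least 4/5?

value 1: 3 assignments (counts)
value 4/5: 11 assignments (counts)
value 3/5: 4 assignments
value 2/5: 9 assignments
value 1/5: 2 assignments
value 0: 7 assignments
So 14 of the 36 assignments meet the threshold.

14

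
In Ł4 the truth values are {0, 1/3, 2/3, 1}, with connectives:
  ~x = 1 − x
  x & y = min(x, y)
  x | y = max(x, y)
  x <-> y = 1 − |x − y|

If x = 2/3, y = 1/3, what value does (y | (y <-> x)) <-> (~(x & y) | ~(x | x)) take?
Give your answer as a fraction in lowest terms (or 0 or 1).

1

y <-> x = 1/3 <-> 2/3 = 2/3
y | (y <-> x) = 1/3 | 2/3 = 2/3
x & y = 2/3 & 1/3 = 1/3
~(x & y) = ~1/3 = 2/3
x | x = 2/3 | 2/3 = 2/3
~(x | x) = ~2/3 = 1/3
~(x & y) | ~(x | x) = 2/3 | 1/3 = 2/3
(y | (y <-> x)) <-> (~(x & y) | ~(x | x)) = 2/3 <-> 2/3 = 1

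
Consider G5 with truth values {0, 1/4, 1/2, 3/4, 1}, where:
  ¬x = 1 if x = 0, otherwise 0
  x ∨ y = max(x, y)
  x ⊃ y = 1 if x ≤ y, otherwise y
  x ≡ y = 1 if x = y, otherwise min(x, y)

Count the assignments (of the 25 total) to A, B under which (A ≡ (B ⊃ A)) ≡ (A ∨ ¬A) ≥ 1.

18

value 1: 18 assignments (counts)
value 3/4: 1 assignment
value 1/2: 2 assignments
value 1/4: 3 assignments
value 0: 1 assignment
So 18 of the 25 assignments meet the threshold.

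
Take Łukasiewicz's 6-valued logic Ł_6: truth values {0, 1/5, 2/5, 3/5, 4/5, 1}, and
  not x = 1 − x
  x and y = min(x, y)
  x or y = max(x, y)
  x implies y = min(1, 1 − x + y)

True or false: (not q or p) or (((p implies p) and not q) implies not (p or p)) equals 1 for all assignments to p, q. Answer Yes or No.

Counterexample: take p = 2/5, q = 1/5.
not q = not 1/5 = 4/5
not q or p = 4/5 or 2/5 = 4/5
p implies p = 2/5 implies 2/5 = 1
not q = not 1/5 = 4/5
(p implies p) and not q = 1 and 4/5 = 4/5
p or p = 2/5 or 2/5 = 2/5
not (p or p) = not 2/5 = 3/5
((p implies p) and not q) implies not (p or p) = 4/5 implies 3/5 = 4/5
(not q or p) or (((p implies p) and not q) implies not (p or p)) = 4/5 or 4/5 = 4/5
This gives 4/5 ≠ 1.

No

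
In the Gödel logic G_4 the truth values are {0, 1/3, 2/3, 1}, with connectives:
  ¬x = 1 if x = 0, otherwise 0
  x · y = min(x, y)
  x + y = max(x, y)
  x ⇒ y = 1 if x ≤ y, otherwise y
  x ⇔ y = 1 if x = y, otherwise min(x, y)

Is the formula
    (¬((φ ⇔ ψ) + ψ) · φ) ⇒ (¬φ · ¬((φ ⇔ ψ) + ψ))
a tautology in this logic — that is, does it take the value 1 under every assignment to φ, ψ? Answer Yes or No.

Counterexample: take φ = 1/3, ψ = 0.
φ ⇔ ψ = 1/3 ⇔ 0 = 0
(φ ⇔ ψ) + ψ = 0 + 0 = 0
¬((φ ⇔ ψ) + ψ) = ¬0 = 1
¬((φ ⇔ ψ) + ψ) · φ = 1 · 1/3 = 1/3
¬φ = ¬1/3 = 0
φ ⇔ ψ = 1/3 ⇔ 0 = 0
(φ ⇔ ψ) + ψ = 0 + 0 = 0
¬((φ ⇔ ψ) + ψ) = ¬0 = 1
¬φ · ¬((φ ⇔ ψ) + ψ) = 0 · 1 = 0
(¬((φ ⇔ ψ) + ψ) · φ) ⇒ (¬φ · ¬((φ ⇔ ψ) + ψ)) = 1/3 ⇒ 0 = 0
This gives 0 ≠ 1.

No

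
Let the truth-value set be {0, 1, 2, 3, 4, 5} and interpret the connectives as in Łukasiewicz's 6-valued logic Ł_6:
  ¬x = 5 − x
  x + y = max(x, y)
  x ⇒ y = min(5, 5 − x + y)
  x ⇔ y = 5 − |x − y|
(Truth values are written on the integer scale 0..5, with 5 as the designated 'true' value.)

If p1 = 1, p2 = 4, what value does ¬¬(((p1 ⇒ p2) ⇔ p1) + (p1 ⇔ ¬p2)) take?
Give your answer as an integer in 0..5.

5

p1 ⇒ p2 = 1 ⇒ 4 = 5
(p1 ⇒ p2) ⇔ p1 = 5 ⇔ 1 = 1
¬p2 = ¬4 = 1
p1 ⇔ ¬p2 = 1 ⇔ 1 = 5
((p1 ⇒ p2) ⇔ p1) + (p1 ⇔ ¬p2) = 1 + 5 = 5
¬(((p1 ⇒ p2) ⇔ p1) + (p1 ⇔ ¬p2)) = ¬5 = 0
¬¬(((p1 ⇒ p2) ⇔ p1) + (p1 ⇔ ¬p2)) = ¬0 = 5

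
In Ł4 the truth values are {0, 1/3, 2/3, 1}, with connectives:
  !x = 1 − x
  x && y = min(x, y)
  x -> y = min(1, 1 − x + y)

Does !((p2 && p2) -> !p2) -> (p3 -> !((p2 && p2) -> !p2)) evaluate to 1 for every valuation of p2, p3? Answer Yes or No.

p2 = 0, p3 = 0 ↦ 1
p2 = 0, p3 = 1/3 ↦ 1
p2 = 0, p3 = 2/3 ↦ 1
p2 = 0, p3 = 1 ↦ 1
p2 = 1/3, p3 = 0 ↦ 1
p2 = 1/3, p3 = 1/3 ↦ 1
p2 = 1/3, p3 = 2/3 ↦ 1
p2 = 1/3, p3 = 1 ↦ 1
p2 = 2/3, p3 = 0 ↦ 1
p2 = 2/3, p3 = 1/3 ↦ 1
p2 = 2/3, p3 = 2/3 ↦ 1
p2 = 2/3, p3 = 1 ↦ 1
p2 = 1, p3 = 0 ↦ 1
p2 = 1, p3 = 1/3 ↦ 1
p2 = 1, p3 = 2/3 ↦ 1
p2 = 1, p3 = 1 ↦ 1
Every assignment gives a value ≥ 1.

Yes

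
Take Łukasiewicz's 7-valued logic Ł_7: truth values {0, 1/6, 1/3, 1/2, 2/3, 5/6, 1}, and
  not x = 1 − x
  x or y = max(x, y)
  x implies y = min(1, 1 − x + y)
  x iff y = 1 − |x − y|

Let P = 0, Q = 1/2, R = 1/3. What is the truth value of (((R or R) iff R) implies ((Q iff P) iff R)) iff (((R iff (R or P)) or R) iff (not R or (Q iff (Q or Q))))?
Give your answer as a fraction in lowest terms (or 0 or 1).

R or R = 1/3 or 1/3 = 1/3
(R or R) iff R = 1/3 iff 1/3 = 1
Q iff P = 1/2 iff 0 = 1/2
(Q iff P) iff R = 1/2 iff 1/3 = 5/6
((R or R) iff R) implies ((Q iff P) iff R) = 1 implies 5/6 = 5/6
R or P = 1/3 or 0 = 1/3
R iff (R or P) = 1/3 iff 1/3 = 1
(R iff (R or P)) or R = 1 or 1/3 = 1
not R = not 1/3 = 2/3
Q or Q = 1/2 or 1/2 = 1/2
Q iff (Q or Q) = 1/2 iff 1/2 = 1
not R or (Q iff (Q or Q)) = 2/3 or 1 = 1
((R iff (R or P)) or R) iff (not R or (Q iff (Q or Q))) = 1 iff 1 = 1
(((R or R) iff R) implies ((Q iff P) iff R)) iff (((R iff (R or P)) or R) iff (not R or (Q iff (Q or Q)))) = 5/6 iff 1 = 5/6

5/6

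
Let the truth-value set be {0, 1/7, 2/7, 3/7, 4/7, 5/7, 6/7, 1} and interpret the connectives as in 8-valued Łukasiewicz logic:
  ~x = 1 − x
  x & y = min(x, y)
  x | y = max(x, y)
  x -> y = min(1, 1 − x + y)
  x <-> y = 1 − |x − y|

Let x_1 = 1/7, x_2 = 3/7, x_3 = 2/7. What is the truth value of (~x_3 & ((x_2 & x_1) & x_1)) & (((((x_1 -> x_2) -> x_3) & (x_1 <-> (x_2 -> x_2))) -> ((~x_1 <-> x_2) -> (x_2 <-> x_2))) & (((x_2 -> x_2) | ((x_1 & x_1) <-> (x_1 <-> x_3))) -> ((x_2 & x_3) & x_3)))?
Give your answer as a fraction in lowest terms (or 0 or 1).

1/7

~x_3 = ~2/7 = 5/7
x_2 & x_1 = 3/7 & 1/7 = 1/7
(x_2 & x_1) & x_1 = 1/7 & 1/7 = 1/7
~x_3 & ((x_2 & x_1) & x_1) = 5/7 & 1/7 = 1/7
x_1 -> x_2 = 1/7 -> 3/7 = 1
(x_1 -> x_2) -> x_3 = 1 -> 2/7 = 2/7
x_2 -> x_2 = 3/7 -> 3/7 = 1
x_1 <-> (x_2 -> x_2) = 1/7 <-> 1 = 1/7
((x_1 -> x_2) -> x_3) & (x_1 <-> (x_2 -> x_2)) = 2/7 & 1/7 = 1/7
~x_1 = ~1/7 = 6/7
~x_1 <-> x_2 = 6/7 <-> 3/7 = 4/7
x_2 <-> x_2 = 3/7 <-> 3/7 = 1
(~x_1 <-> x_2) -> (x_2 <-> x_2) = 4/7 -> 1 = 1
(((x_1 -> x_2) -> x_3) & (x_1 <-> (x_2 -> x_2))) -> ((~x_1 <-> x_2) -> (x_2 <-> x_2)) = 1/7 -> 1 = 1
x_2 -> x_2 = 3/7 -> 3/7 = 1
x_1 & x_1 = 1/7 & 1/7 = 1/7
x_1 <-> x_3 = 1/7 <-> 2/7 = 6/7
(x_1 & x_1) <-> (x_1 <-> x_3) = 1/7 <-> 6/7 = 2/7
(x_2 -> x_2) | ((x_1 & x_1) <-> (x_1 <-> x_3)) = 1 | 2/7 = 1
x_2 & x_3 = 3/7 & 2/7 = 2/7
(x_2 & x_3) & x_3 = 2/7 & 2/7 = 2/7
((x_2 -> x_2) | ((x_1 & x_1) <-> (x_1 <-> x_3))) -> ((x_2 & x_3) & x_3) = 1 -> 2/7 = 2/7
((((x_1 -> x_2) -> x_3) & (x_1 <-> (x_2 -> x_2))) -> ((~x_1 <-> x_2) -> (x_2 <-> x_2))) & (((x_2 -> x_2) | ((x_1 & x_1) <-> (x_1 <-> x_3))) -> ((x_2 & x_3) & x_3)) = 1 & 2/7 = 2/7
(~x_3 & ((x_2 & x_1) & x_1)) & (((((x_1 -> x_2) -> x_3) & (x_1 <-> (x_2 -> x_2))) -> ((~x_1 <-> x_2) -> (x_2 <-> x_2))) & (((x_2 -> x_2) | ((x_1 & x_1) <-> (x_1 <-> x_3))) -> ((x_2 & x_3) & x_3))) = 1/7 & 2/7 = 1/7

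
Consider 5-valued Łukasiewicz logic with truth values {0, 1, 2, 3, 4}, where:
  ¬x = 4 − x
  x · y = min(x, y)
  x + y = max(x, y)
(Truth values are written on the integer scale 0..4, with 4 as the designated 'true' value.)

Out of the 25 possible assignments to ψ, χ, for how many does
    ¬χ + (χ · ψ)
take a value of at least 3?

value 4: 6 assignments (counts)
value 3: 8 assignments (counts)
value 2: 7 assignments
value 1: 3 assignments
value 0: 1 assignment
So 14 of the 25 assignments meet the threshold.

14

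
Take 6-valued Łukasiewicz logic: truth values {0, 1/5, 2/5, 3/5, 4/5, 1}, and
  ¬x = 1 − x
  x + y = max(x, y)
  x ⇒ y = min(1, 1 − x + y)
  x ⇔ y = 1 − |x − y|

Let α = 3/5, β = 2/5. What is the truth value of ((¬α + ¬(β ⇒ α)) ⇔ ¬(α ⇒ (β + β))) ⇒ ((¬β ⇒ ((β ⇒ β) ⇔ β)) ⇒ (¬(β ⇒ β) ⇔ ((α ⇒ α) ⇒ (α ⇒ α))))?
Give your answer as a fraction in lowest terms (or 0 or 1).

¬α = ¬3/5 = 2/5
β ⇒ α = 2/5 ⇒ 3/5 = 1
¬(β ⇒ α) = ¬1 = 0
¬α + ¬(β ⇒ α) = 2/5 + 0 = 2/5
β + β = 2/5 + 2/5 = 2/5
α ⇒ (β + β) = 3/5 ⇒ 2/5 = 4/5
¬(α ⇒ (β + β)) = ¬4/5 = 1/5
(¬α + ¬(β ⇒ α)) ⇔ ¬(α ⇒ (β + β)) = 2/5 ⇔ 1/5 = 4/5
¬β = ¬2/5 = 3/5
β ⇒ β = 2/5 ⇒ 2/5 = 1
(β ⇒ β) ⇔ β = 1 ⇔ 2/5 = 2/5
¬β ⇒ ((β ⇒ β) ⇔ β) = 3/5 ⇒ 2/5 = 4/5
β ⇒ β = 2/5 ⇒ 2/5 = 1
¬(β ⇒ β) = ¬1 = 0
α ⇒ α = 3/5 ⇒ 3/5 = 1
α ⇒ α = 3/5 ⇒ 3/5 = 1
(α ⇒ α) ⇒ (α ⇒ α) = 1 ⇒ 1 = 1
¬(β ⇒ β) ⇔ ((α ⇒ α) ⇒ (α ⇒ α)) = 0 ⇔ 1 = 0
(¬β ⇒ ((β ⇒ β) ⇔ β)) ⇒ (¬(β ⇒ β) ⇔ ((α ⇒ α) ⇒ (α ⇒ α))) = 4/5 ⇒ 0 = 1/5
((¬α + ¬(β ⇒ α)) ⇔ ¬(α ⇒ (β + β))) ⇒ ((¬β ⇒ ((β ⇒ β) ⇔ β)) ⇒ (¬(β ⇒ β) ⇔ ((α ⇒ α) ⇒ (α ⇒ α)))) = 4/5 ⇒ 1/5 = 2/5

2/5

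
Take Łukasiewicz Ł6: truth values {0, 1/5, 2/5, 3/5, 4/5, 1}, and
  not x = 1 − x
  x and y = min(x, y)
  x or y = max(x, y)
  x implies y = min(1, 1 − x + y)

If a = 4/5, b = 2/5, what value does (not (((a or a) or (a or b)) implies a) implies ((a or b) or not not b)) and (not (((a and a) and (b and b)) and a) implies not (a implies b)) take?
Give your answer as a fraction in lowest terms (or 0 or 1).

a or a = 4/5 or 4/5 = 4/5
a or b = 4/5 or 2/5 = 4/5
(a or a) or (a or b) = 4/5 or 4/5 = 4/5
((a or a) or (a or b)) implies a = 4/5 implies 4/5 = 1
not (((a or a) or (a or b)) implies a) = not 1 = 0
a or b = 4/5 or 2/5 = 4/5
not b = not 2/5 = 3/5
not not b = not 3/5 = 2/5
(a or b) or not not b = 4/5 or 2/5 = 4/5
not (((a or a) or (a or b)) implies a) implies ((a or b) or not not b) = 0 implies 4/5 = 1
a and a = 4/5 and 4/5 = 4/5
b and b = 2/5 and 2/5 = 2/5
(a and a) and (b and b) = 4/5 and 2/5 = 2/5
((a and a) and (b and b)) and a = 2/5 and 4/5 = 2/5
not (((a and a) and (b and b)) and a) = not 2/5 = 3/5
a implies b = 4/5 implies 2/5 = 3/5
not (a implies b) = not 3/5 = 2/5
not (((a and a) and (b and b)) and a) implies not (a implies b) = 3/5 implies 2/5 = 4/5
(not (((a or a) or (a or b)) implies a) implies ((a or b) or not not b)) and (not (((a and a) and (b and b)) and a) implies not (a implies b)) = 1 and 4/5 = 4/5

4/5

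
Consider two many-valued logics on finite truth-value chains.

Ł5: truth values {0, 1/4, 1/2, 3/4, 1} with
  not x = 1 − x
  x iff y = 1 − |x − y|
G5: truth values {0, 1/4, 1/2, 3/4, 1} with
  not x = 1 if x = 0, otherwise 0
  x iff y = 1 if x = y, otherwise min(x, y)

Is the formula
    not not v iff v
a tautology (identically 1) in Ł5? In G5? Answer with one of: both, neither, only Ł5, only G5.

only Ł5

In Ł5: every assignment gives 1 — tautology.
In G5: at v = 1/4 the value is 1/4 — not a tautology.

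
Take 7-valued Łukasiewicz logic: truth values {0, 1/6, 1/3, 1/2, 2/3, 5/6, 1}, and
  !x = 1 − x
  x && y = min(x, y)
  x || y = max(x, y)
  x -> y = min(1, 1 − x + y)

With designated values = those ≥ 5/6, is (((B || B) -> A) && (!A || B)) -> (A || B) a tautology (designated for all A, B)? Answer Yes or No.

Counterexample: take A = 0, B = 0.
B || B = 0 || 0 = 0
(B || B) -> A = 0 -> 0 = 1
!A = !0 = 1
!A || B = 1 || 0 = 1
((B || B) -> A) && (!A || B) = 1 && 1 = 1
A || B = 0 || 0 = 0
(((B || B) -> A) && (!A || B)) -> (A || B) = 1 -> 0 = 0
This gives 0, which is below 5/6.

No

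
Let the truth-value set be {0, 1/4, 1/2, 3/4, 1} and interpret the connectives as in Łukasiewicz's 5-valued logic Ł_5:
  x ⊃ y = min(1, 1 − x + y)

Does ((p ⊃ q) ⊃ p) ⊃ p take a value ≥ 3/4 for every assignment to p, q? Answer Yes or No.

No

Counterexample: take p = 1/2, q = 0.
p ⊃ q = 1/2 ⊃ 0 = 1/2
(p ⊃ q) ⊃ p = 1/2 ⊃ 1/2 = 1
((p ⊃ q) ⊃ p) ⊃ p = 1 ⊃ 1/2 = 1/2
This gives 1/2, which is below 3/4.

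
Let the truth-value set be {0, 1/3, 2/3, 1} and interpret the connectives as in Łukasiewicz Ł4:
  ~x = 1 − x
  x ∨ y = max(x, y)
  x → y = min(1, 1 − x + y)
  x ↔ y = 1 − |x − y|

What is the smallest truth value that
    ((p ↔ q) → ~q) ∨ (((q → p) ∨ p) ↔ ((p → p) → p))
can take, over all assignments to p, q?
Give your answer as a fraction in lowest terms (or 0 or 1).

2/3

Take p = 1/3, q = 1/3:
p ↔ q = 1/3 ↔ 1/3 = 1
~q = ~1/3 = 2/3
(p ↔ q) → ~q = 1 → 2/3 = 2/3
q → p = 1/3 → 1/3 = 1
(q → p) ∨ p = 1 ∨ 1/3 = 1
p → p = 1/3 → 1/3 = 1
(p → p) → p = 1 → 1/3 = 1/3
((q → p) ∨ p) ↔ ((p → p) → p) = 1 ↔ 1/3 = 1/3
((p ↔ q) → ~q) ∨ (((q → p) ∨ p) ↔ ((p → p) → p)) = 2/3 ∨ 1/3 = 2/3
No assignment yields a value below 2/3, so this is the minimum.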